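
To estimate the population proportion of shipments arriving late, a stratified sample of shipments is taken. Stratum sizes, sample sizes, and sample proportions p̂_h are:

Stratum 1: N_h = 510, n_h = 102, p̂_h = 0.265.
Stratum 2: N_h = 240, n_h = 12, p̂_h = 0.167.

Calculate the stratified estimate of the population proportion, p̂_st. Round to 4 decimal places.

N = 750; stratum weights W_h = N_h/N.
p̂_st = Σ W_h p̂_h = (510·0.265 + 240·0.167)/750 = 0.23364

p̂_st ≈ 0.2336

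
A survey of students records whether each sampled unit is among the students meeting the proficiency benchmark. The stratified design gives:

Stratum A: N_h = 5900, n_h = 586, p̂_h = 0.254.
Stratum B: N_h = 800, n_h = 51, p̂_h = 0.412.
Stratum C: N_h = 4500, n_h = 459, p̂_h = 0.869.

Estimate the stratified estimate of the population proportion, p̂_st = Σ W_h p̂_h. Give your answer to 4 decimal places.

p̂_st ≈ 0.5124

N = 11200; stratum weights W_h = N_h/N.
p̂_st = Σ W_h p̂_h = (5900·0.254 + 800·0.412 + 4500·0.869)/11200 = 0.51238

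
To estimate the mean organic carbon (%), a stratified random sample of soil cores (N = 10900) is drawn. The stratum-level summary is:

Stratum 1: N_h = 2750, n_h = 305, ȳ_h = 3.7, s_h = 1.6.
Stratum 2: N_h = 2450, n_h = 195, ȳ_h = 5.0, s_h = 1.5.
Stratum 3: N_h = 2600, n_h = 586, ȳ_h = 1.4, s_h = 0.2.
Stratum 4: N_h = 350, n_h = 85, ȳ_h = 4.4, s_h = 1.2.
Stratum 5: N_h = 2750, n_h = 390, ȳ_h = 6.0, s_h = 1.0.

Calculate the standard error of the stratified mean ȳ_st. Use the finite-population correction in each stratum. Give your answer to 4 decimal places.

V̂(ȳ_st) = Σ W_h² (1 − n_h/N_h) s_h²/n_h, with W_h = N_h/N and N = 10900:
  stratum 1: (2750/10900)²·(1 − 305/2750)·1.6²/305 = 0.000475006
  stratum 2: (2450/10900)²·(1 − 195/2450)·1.5²/195 = 0.000536547
  stratum 3: (2600/10900)²·(1 − 586/2600)·0.2²/586 = 3.00845e-06
  stratum 4: (350/10900)²·(1 − 85/350)·1.2²/85 = 1.32253e-05
  stratum 5: (2750/10900)²·(1 − 390/2750)·1.0²/390 = 0.000140064
V̂(ȳ_st) = 0.00116785
SE(ȳ_st) = √0.00116785 = 0.0341738

SE(ȳ_st) ≈ 0.0342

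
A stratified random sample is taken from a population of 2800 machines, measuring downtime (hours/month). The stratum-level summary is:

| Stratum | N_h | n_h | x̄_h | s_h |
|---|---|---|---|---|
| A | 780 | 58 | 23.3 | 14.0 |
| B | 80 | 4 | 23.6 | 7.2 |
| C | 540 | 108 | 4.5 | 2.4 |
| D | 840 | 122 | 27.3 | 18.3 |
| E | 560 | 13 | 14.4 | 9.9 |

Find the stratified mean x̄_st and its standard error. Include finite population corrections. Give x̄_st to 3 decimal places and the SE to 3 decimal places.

x̄_st = Σ W_h x̄_h = (780·23.3 + 80·23.6 + 540·4.5 + 840·27.3 + 560·14.4)/2800 = 19.10286
V̂(x̄_st) = Σ W_h² (1 − n_h/N_h) s_h²/n_h, with W_h = N_h/N and N = 2800:
  stratum A: (780/2800)²·(1 − 58/780)·14.0²/58 = 0.242741
  stratum B: (80/2800)²·(1 − 4/80)·7.2²/4 = 0.0100506
  stratum C: (540/2800)²·(1 − 108/540)·2.4²/108 = 0.00158694
  stratum D: (840/2800)²·(1 − 122/840)·18.3²/122 = 0.211169
  stratum E: (560/2800)²·(1 − 13/560)·9.9²/13 = 0.294569
V̂(x̄_st) = 0.760116
SE(x̄_st) = √0.760116 = 0.871847

x̄_st ≈ 19.103, SE ≈ 0.872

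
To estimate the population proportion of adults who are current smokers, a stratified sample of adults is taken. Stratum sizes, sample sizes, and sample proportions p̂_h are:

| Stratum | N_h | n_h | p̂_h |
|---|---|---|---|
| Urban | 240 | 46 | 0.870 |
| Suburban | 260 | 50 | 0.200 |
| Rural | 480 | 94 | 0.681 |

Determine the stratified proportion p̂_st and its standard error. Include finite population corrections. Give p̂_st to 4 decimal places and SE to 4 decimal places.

p̂_st ≈ 0.5997, SE ≈ 0.0275

N = 980; stratum weights W_h = N_h/N.
p̂_st = Σ W_h p̂_h = (240·0.870 + 260·0.200 + 480·0.681)/980 = 0.59967
V̂(p̂_st) = Σ W_h² (1 − n_h/N_h) p̂_h(1−p̂_h)/(n_h−1):
  stratum Urban: (240/980)²·(1 − 46/240)·0.870·0.130/45 = 0.000121846
  stratum Suburban: (260/980)²·(1 − 50/260)·0.200·0.800/49 = 0.000185637
  stratum Rural: (480/980)²·(1 − 94/480)·0.681·0.319/93 = 0.000450642
V̂(p̂_st) = 0.000758124; SE = √V̂ = 0.0275341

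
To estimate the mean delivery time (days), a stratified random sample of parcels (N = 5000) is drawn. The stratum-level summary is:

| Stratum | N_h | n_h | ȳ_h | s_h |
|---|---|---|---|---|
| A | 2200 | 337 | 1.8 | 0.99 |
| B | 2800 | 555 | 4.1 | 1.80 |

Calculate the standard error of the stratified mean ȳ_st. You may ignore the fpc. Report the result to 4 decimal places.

V̂(ȳ_st) = Σ W_h² s_h²/n_h, with W_h = N_h/N and N = 5000:
  stratum A: (2200/5000)²·0.99²/337 = 0.000563049
  stratum B: (2800/5000)²·1.80²/555 = 0.00183075
V̂(ȳ_st) = 0.00239379
SE(ȳ_st) = √0.00239379 = 0.0489264

SE(ȳ_st) ≈ 0.0489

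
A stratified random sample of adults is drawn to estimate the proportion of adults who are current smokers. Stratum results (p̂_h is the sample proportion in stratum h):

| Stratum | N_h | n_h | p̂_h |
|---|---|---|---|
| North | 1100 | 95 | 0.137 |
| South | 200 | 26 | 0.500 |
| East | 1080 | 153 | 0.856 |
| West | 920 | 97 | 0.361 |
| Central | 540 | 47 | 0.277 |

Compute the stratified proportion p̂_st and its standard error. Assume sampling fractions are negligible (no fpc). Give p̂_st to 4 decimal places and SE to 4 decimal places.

N = 3840; stratum weights W_h = N_h/N.
p̂_st = Σ W_h p̂_h = (1100·0.137 + 200·0.500 + 1080·0.856 + 920·0.361 + 540·0.277)/3840 = 0.43148
V̂(p̂_st) = Σ W_h² p̂_h(1−p̂_h)/(n_h−1):
  stratum North: (1100/3840)²·0.137·0.863/94 = 0.000103211
  stratum South: (200/3840)²·0.500·0.500/25 = 2.71267e-05
  stratum East: (1080/3840)²·0.856·0.144/152 = 6.41472e-05
  stratum West: (920/3840)²·0.361·0.639/96 = 0.000137927
  stratum Central: (540/3840)²·0.277·0.723/46 = 8.60965e-05
V̂(p̂_st) = 0.000418509; SE = √V̂ = 0.0204575

p̂_st ≈ 0.4315, SE ≈ 0.0205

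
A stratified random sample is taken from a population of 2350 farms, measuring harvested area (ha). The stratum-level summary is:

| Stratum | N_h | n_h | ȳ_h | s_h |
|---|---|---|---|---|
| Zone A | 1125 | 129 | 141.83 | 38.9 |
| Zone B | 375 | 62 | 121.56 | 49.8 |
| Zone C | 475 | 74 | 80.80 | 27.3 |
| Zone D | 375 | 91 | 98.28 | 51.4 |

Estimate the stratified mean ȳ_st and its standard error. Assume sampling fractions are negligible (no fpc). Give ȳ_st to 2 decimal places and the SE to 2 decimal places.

ȳ_st = Σ W_h ȳ_h = (1125·141.83 + 375·121.56 + 475·80.80 + 375·98.28)/2350 = 119.31011
V̂(ȳ_st) = Σ W_h² s_h²/n_h, with W_h = N_h/N and N = 2350:
  stratum Zone A: (1125/2350)²·38.9²/129 = 2.68831
  stratum Zone B: (375/2350)²·49.8²/62 = 1.01858
  stratum Zone C: (475/2350)²·27.3²/74 = 0.411477
  stratum Zone D: (375/2350)²·51.4²/91 = 0.739285
V̂(ȳ_st) = 4.85764
SE(ȳ_st) = √4.85764 = 2.20401

ȳ_st ≈ 119.31, SE ≈ 2.20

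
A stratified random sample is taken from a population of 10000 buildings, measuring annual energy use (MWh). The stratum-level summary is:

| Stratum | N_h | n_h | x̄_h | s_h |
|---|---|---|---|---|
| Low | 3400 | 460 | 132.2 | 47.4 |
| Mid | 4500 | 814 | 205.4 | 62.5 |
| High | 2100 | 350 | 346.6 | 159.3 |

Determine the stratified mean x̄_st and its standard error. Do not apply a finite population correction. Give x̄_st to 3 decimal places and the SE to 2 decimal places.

x̄_st = Σ W_h x̄_h = (3400·132.2 + 4500·205.4 + 2100·346.6)/10000 = 210.16400
V̂(x̄_st) = Σ W_h² s_h²/n_h, with W_h = N_h/N and N = 10000:
  stratum Low: (3400/10000)²·47.4²/460 = 0.564621
  stratum Mid: (4500/10000)²·62.5²/814 = 0.971764
  stratum High: (2100/10000)²·159.3²/350 = 3.19744
V̂(x̄_st) = 4.73382
SE(x̄_st) = √4.73382 = 2.17573

x̄_st ≈ 210.164, SE ≈ 2.18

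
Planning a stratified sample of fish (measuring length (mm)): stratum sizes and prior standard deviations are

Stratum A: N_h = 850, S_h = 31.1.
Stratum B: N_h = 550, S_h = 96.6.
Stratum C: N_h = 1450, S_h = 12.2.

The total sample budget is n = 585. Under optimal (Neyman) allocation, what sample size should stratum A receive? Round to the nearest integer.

159

Neyman allocation: n_h = n · N_h S_h / Σ N_i S_i, with n = 585.
  stratum A: N_h·S_h = 850·31.1 = 26435.00
  stratum B: N_h·S_h = 550·96.6 = 53130.00
  stratum C: N_h·S_h = 1450·12.2 = 17690.00
Σ N_h S_h = 97255.00
n for stratum A = 585·26435.00/97255.00 = 159.010 → 159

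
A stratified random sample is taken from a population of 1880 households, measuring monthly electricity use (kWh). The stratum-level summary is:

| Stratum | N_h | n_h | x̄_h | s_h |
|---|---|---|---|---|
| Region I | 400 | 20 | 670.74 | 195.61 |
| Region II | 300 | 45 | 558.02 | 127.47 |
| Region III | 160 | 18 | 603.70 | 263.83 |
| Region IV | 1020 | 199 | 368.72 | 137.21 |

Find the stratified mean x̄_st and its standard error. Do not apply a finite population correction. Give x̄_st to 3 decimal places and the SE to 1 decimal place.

x̄_st = Σ W_h x̄_h = (400·670.74 + 300·558.02 + 160·603.70 + 1020·368.72)/1880 = 483.18532
V̂(x̄_st) = Σ W_h² s_h²/n_h, with W_h = N_h/N and N = 1880:
  stratum Region I: (400/1880)²·195.61²/20 = 86.6077
  stratum Region II: (300/1880)²·127.47²/45 = 9.19455
  stratum Region III: (160/1880)²·263.83²/18 = 28.0092
  stratum Region IV: (1020/1880)²·137.21²/199 = 27.8486
V̂(x̄_st) = 151.66
SE(x̄_st) = √151.66 = 12.315

x̄_st ≈ 483.185, SE ≈ 12.3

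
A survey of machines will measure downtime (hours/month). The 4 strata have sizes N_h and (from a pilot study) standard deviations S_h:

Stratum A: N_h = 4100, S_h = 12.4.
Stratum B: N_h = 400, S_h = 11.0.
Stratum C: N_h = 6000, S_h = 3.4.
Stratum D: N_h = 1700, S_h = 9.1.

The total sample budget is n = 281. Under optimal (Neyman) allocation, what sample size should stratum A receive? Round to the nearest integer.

157

Neyman allocation: n_h = n · N_h S_h / Σ N_i S_i, with n = 281.
  stratum A: N_h·S_h = 4100·12.4 = 50840.00
  stratum B: N_h·S_h = 400·11.0 = 4400.00
  stratum C: N_h·S_h = 6000·3.4 = 20400.00
  stratum D: N_h·S_h = 1700·9.1 = 15470.00
Σ N_h S_h = 91110.00
n for stratum A = 281·50840.00/91110.00 = 156.800 → 157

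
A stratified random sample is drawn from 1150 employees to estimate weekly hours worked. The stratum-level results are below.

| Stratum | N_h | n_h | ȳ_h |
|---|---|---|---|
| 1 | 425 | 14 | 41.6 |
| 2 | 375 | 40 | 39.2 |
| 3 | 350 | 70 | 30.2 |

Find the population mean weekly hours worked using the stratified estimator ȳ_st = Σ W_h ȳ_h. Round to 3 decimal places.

N = Σ N_h = 1150. Stratum weights W_h = N_h/N.
ȳ_st = (425·41.6 + 375·39.2 + 350·30.2) / 1150 = 37.34783

ȳ_st ≈ 37.348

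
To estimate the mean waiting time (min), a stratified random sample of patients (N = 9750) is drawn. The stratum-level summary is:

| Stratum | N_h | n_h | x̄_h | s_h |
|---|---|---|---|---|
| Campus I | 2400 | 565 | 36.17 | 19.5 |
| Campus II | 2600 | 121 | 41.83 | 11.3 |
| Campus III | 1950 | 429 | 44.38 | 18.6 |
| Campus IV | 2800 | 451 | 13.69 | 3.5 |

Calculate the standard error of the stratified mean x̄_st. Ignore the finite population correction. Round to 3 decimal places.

SE(x̄_st) ≈ 0.388

V̂(x̄_st) = Σ W_h² s_h²/n_h, with W_h = N_h/N and N = 9750:
  stratum Campus I: (2400/9750)²·19.5²/565 = 0.0407788
  stratum Campus II: (2600/9750)²·11.3²/121 = 0.0750428
  stratum Campus III: (1950/9750)²·18.6²/429 = 0.0322573
  stratum Campus IV: (2800/9750)²·3.5²/451 = 0.00224009
V̂(x̄_st) = 0.150319
SE(x̄_st) = √0.150319 = 0.38771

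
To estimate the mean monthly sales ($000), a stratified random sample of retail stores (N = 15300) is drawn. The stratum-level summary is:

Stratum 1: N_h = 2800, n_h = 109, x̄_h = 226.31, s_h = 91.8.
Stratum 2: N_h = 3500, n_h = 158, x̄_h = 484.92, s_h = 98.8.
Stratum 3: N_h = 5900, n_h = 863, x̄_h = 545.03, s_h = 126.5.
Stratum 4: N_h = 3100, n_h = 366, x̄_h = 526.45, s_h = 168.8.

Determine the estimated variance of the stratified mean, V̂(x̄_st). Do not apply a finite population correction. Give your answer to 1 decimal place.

V̂(x̄_st) = Σ W_h² s_h²/n_h, with W_h = N_h/N and N = 15300:
  stratum 1: (2800/15300)²·91.8²/109 = 2.58936
  stratum 2: (3500/15300)²·98.8²/158 = 3.23303
  stratum 3: (5900/15300)²·126.5²/863 = 2.75735
  stratum 4: (3100/15300)²·168.8²/366 = 3.19598
V̂(x̄_st) = 11.7757

V̂(x̄_st) ≈ 11.8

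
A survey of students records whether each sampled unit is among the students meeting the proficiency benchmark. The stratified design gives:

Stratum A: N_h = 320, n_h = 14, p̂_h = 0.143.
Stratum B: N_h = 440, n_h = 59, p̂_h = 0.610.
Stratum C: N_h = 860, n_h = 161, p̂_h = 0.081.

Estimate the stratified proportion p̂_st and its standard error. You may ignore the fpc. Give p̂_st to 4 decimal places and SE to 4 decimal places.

p̂_st ≈ 0.2369, SE ≈ 0.0283

N = 1620; stratum weights W_h = N_h/N.
p̂_st = Σ W_h p̂_h = (320·0.143 + 440·0.610 + 860·0.081)/1620 = 0.23693
V̂(p̂_st) = Σ W_h² p̂_h(1−p̂_h)/(n_h−1):
  stratum A: (320/1620)²·0.143·0.857/13 = 0.000367827
  stratum B: (440/1620)²·0.610·0.390/58 = 0.000302581
  stratum C: (860/1620)²·0.081·0.919/160 = 0.000131114
V̂(p̂_st) = 0.000801521; SE = √V̂ = 0.0283112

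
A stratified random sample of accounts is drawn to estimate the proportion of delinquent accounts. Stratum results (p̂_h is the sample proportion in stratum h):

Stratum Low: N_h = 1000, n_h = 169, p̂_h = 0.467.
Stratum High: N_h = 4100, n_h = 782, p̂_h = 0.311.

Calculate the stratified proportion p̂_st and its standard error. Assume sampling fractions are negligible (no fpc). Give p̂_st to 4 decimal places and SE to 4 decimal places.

p̂_st ≈ 0.3416, SE ≈ 0.0153

N = 5100; stratum weights W_h = N_h/N.
p̂_st = Σ W_h p̂_h = (1000·0.467 + 4100·0.311)/5100 = 0.34159
V̂(p̂_st) = Σ W_h² p̂_h(1−p̂_h)/(n_h−1):
  stratum Low: (1000/5100)²·0.467·0.533/168 = 5.69632e-05
  stratum High: (4100/5100)²·0.311·0.689/781 = 0.000177319
V̂(p̂_st) = 0.000234282; SE = √V̂ = 0.0153063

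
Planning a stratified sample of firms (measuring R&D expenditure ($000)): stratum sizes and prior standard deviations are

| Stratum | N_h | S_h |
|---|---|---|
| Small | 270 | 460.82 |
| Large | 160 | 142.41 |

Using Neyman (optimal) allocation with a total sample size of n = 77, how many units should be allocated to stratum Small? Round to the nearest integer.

Neyman allocation: n_h = n · N_h S_h / Σ N_i S_i, with n = 77.
  stratum Small: N_h·S_h = 270·460.82 = 124421.40
  stratum Large: N_h·S_h = 160·142.41 = 22785.60
Σ N_h S_h = 147207.00
n for stratum Small = 77·124421.40/147207.00 = 65.081 → 65

65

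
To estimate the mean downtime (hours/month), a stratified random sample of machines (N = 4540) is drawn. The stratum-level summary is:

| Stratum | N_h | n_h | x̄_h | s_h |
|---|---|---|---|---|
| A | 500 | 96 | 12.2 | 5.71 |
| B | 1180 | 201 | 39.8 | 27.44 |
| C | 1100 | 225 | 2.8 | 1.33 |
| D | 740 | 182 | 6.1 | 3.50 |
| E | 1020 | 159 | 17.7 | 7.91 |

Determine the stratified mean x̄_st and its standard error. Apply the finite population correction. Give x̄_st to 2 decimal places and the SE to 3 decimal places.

x̄_st = Σ W_h x̄_h = (500·12.2 + 1180·39.8 + 1100·2.8 + 740·6.1 + 1020·17.7)/4540 = 17.33744
V̂(x̄_st) = Σ W_h² (1 − n_h/N_h) s_h²/n_h, with W_h = N_h/N and N = 4540:
  stratum A: (500/4540)²·(1 − 96/500)·5.71²/96 = 0.00332844
  stratum B: (1180/4540)²·(1 − 201/1180)·27.44²/201 = 0.209954
  stratum C: (1100/4540)²·(1 − 225/1100)·1.33²/225 = 0.000367121
  stratum D: (740/4540)²·(1 − 182/740)·3.50²/182 = 0.0013484
  stratum E: (1020/4540)²·(1 − 159/1020)·7.91²/159 = 0.0167667
V̂(x̄_st) = 0.231765
SE(x̄_st) = √0.231765 = 0.48142

x̄_st ≈ 17.34, SE ≈ 0.481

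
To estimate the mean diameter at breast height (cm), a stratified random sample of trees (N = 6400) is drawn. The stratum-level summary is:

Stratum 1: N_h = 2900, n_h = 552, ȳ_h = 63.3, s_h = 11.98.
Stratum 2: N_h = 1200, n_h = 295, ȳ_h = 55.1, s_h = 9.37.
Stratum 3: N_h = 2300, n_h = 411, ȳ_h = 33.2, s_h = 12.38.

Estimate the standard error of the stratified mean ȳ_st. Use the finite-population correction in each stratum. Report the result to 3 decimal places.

SE(ȳ_st) ≈ 0.301

V̂(ȳ_st) = Σ W_h² (1 − n_h/N_h) s_h²/n_h, with W_h = N_h/N and N = 6400:
  stratum 1: (2900/6400)²·(1 − 552/2900)·11.98²/552 = 0.0432226
  stratum 2: (1200/6400)²·(1 − 295/1200)·9.37²/295 = 0.00789091
  stratum 3: (2300/6400)²·(1 − 411/2300)·12.38²/411 = 0.0395548
V̂(ȳ_st) = 0.0906683
SE(ȳ_st) = √0.0906683 = 0.301112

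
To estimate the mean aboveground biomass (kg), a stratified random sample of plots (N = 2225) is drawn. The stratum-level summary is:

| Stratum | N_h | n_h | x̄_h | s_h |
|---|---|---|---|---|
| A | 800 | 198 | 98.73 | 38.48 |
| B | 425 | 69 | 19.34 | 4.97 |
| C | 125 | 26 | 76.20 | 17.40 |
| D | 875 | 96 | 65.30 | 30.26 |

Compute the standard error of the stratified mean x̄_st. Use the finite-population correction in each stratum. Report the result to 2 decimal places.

V̂(x̄_st) = Σ W_h² (1 − n_h/N_h) s_h²/n_h, with W_h = N_h/N and N = 2225:
  stratum A: (800/2225)²·(1 − 198/800)·38.48²/198 = 0.727497
  stratum B: (425/2225)²·(1 − 69/425)·4.97²/69 = 0.0109406
  stratum C: (125/2225)²·(1 − 26/125)·17.40²/26 = 0.0291079
  stratum D: (875/2225)²·(1 − 96/875)·30.26²/96 = 1.31326
V̂(x̄_st) = 2.08081
SE(x̄_st) = √2.08081 = 1.4425

SE(x̄_st) ≈ 1.44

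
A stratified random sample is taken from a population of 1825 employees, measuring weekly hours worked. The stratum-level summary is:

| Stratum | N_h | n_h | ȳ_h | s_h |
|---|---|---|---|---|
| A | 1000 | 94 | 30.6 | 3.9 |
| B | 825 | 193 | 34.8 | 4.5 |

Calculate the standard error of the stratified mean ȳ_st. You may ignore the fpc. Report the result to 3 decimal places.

V̂(ȳ_st) = Σ W_h² s_h²/n_h, with W_h = N_h/N and N = 1825:
  stratum A: (1000/1825)²·3.9²/94 = 0.048582
  stratum B: (825/1825)²·4.5²/193 = 0.0214412
V̂(ȳ_st) = 0.0700233
SE(ȳ_st) = √0.0700233 = 0.264619

SE(ȳ_st) ≈ 0.265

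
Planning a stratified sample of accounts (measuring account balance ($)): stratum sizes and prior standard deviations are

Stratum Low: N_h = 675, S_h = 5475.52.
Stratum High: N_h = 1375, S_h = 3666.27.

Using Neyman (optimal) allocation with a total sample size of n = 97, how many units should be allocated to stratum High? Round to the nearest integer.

56

Neyman allocation: n_h = n · N_h S_h / Σ N_i S_i, with n = 97.
  stratum Low: N_h·S_h = 675·5475.52 = 3695976.00
  stratum High: N_h·S_h = 1375·3666.27 = 5041121.25
Σ N_h S_h = 8737097.25
n for stratum High = 97·5041121.25/8737097.25 = 55.967 → 56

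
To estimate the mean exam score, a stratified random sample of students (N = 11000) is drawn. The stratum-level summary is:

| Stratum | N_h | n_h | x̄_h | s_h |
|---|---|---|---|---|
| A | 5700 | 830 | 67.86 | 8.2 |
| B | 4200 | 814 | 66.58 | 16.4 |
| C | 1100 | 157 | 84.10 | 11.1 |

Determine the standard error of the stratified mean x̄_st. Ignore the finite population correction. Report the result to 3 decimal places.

SE(x̄_st) ≈ 0.279

V̂(x̄_st) = Σ W_h² s_h²/n_h, with W_h = N_h/N and N = 11000:
  stratum A: (5700/11000)²·8.2²/830 = 0.0217527
  stratum B: (4200/11000)²·16.4²/814 = 0.04817
  stratum C: (1100/11000)²·11.1²/157 = 0.00784777
V̂(x̄_st) = 0.0777705
SE(x̄_st) = √0.0777705 = 0.278874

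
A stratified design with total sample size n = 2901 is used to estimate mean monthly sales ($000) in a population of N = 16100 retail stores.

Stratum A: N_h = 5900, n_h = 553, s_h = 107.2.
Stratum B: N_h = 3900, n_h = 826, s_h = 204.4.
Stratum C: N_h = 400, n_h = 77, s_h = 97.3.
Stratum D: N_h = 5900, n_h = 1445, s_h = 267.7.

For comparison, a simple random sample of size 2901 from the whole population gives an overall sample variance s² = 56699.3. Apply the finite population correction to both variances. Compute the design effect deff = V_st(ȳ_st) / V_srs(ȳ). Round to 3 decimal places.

deff ≈ 0.622

V̂(ȳ_st) = Σ W_h² (1 − n_h/N_h) s_h²/n_h, with W_h = N_h/N and N = 16100:
  stratum A: (5900/16100)²·(1 − 553/5900)·107.2²/553 = 2.52915
  stratum B: (3900/16100)²·(1 − 826/3900)·204.4²/826 = 2.33937
  stratum C: (400/16100)²·(1 − 77/400)·97.3²/77 = 0.0612838
  stratum D: (5900/16100)²·(1 − 1445/5900)·267.7²/1445 = 5.02894
V_st = 9.95875
V_srs = (1 − 2901/16100)·56699.3/2901 = 16.023
deff = V_st / V_srs = 9.95875/16.023 = 0.6215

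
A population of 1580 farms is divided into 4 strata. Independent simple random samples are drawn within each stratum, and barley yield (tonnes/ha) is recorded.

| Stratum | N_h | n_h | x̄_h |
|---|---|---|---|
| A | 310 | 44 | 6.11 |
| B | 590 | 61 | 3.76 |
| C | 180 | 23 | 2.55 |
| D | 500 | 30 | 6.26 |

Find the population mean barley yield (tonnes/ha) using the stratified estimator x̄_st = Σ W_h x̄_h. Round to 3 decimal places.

x̄_st ≈ 4.874

N = Σ N_h = 1580. Stratum weights W_h = N_h/N.
x̄_st = (310·6.11 + 590·3.76 + 180·2.55 + 500·6.26) / 1580 = 4.87437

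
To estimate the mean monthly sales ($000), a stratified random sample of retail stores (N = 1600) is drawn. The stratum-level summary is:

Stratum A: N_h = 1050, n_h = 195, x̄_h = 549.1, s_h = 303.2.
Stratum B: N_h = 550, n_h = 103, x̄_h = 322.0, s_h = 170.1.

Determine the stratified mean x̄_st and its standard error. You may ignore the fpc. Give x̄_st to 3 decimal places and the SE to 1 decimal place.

x̄_st = Σ W_h x̄_h = (1050·549.1 + 550·322.0)/1600 = 471.03438
V̂(x̄_st) = Σ W_h² s_h²/n_h, with W_h = N_h/N and N = 1600:
  stratum A: (1050/1600)²·303.2²/195 = 203.031
  stratum B: (550/1600)²·170.1²/103 = 33.1938
V̂(x̄_st) = 236.225
SE(x̄_st) = √236.225 = 15.3696

x̄_st ≈ 471.034, SE ≈ 15.4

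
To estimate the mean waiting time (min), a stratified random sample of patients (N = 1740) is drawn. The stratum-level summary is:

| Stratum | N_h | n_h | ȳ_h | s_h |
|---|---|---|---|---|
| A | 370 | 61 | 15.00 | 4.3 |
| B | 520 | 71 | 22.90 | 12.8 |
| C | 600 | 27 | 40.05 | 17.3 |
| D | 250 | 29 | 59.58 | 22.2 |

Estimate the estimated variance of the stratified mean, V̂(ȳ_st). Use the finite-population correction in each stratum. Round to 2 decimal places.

V̂(ȳ_st) ≈ 1.76

V̂(ȳ_st) = Σ W_h² (1 − n_h/N_h) s_h²/n_h, with W_h = N_h/N and N = 1740:
  stratum A: (370/1740)²·(1 − 61/370)·4.3²/61 = 0.0114464
  stratum B: (520/1740)²·(1 − 71/520)·12.8²/71 = 0.177956
  stratum C: (600/1740)²·(1 − 27/600)·17.3²/27 = 1.25874
  stratum D: (250/1740)²·(1 − 29/250)·22.2²/29 = 0.310129
V̂(ȳ_st) = 1.75827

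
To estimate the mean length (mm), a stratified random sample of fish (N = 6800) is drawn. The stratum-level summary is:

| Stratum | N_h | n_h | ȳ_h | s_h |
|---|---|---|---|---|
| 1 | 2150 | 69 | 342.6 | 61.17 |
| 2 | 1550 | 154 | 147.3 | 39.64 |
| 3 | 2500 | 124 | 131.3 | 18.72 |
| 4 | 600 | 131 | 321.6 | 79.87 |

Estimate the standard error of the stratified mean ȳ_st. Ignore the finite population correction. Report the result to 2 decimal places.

V̂(ȳ_st) = Σ W_h² s_h²/n_h, with W_h = N_h/N and N = 6800:
  stratum 1: (2150/6800)²·61.17²/69 = 5.42109
  stratum 2: (1550/6800)²·39.64²/154 = 0.530142
  stratum 3: (2500/6800)²·18.72²/124 = 0.38199
  stratum 4: (600/6800)²·79.87²/131 = 0.379124
V̂(ȳ_st) = 6.71235
SE(ȳ_st) = √6.71235 = 2.59082

SE(ȳ_st) ≈ 2.59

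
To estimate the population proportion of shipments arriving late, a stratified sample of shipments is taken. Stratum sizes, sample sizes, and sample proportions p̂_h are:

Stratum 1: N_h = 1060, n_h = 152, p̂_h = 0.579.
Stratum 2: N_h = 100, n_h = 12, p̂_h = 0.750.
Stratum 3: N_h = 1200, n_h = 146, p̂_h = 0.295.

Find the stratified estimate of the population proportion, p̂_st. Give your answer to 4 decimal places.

p̂_st ≈ 0.4418

N = 2360; stratum weights W_h = N_h/N.
p̂_st = Σ W_h p̂_h = (1060·0.579 + 100·0.750 + 1200·0.295)/2360 = 0.44184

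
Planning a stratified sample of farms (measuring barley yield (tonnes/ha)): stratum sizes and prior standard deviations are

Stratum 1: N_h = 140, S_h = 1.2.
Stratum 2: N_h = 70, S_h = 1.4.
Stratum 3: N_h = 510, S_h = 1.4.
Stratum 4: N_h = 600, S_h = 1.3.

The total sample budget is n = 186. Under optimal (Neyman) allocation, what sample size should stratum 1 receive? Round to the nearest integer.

Neyman allocation: n_h = n · N_h S_h / Σ N_i S_i, with n = 186.
  stratum 1: N_h·S_h = 140·1.2 = 168.00
  stratum 2: N_h·S_h = 70·1.4 = 98.00
  stratum 3: N_h·S_h = 510·1.4 = 714.00
  stratum 4: N_h·S_h = 600·1.3 = 780.00
Σ N_h S_h = 1760.00
n for stratum 1 = 186·168.00/1760.00 = 17.755 → 18

18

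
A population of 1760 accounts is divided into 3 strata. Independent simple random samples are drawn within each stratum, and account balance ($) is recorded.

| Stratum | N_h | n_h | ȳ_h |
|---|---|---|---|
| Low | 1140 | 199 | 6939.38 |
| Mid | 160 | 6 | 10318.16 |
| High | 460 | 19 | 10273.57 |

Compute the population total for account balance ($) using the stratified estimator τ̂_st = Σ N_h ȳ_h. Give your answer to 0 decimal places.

τ̂_st ≈ 14287641

τ̂_st = Σ N_h ȳ_h = 1140·6939.38 + 160·10318.16 + 460·10273.57 = 14287641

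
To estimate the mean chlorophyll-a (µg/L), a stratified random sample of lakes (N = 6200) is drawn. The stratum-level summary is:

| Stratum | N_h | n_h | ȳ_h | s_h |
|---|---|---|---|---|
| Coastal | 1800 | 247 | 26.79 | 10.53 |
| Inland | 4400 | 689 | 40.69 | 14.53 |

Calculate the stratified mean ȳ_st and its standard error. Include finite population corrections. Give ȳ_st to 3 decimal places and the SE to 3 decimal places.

ȳ_st ≈ 36.655, SE ≈ 0.403

ȳ_st = Σ W_h ȳ_h = (1800·26.79 + 4400·40.69)/6200 = 36.65452
V̂(ȳ_st) = Σ W_h² (1 − n_h/N_h) s_h²/n_h, with W_h = N_h/N and N = 6200:
  stratum Coastal: (1800/6200)²·(1 − 247/1800)·10.53²/247 = 0.0326453
  stratum Inland: (4400/6200)²·(1 − 689/4400)·14.53²/689 = 0.130158
V̂(ȳ_st) = 0.162804
SE(ȳ_st) = √0.162804 = 0.403489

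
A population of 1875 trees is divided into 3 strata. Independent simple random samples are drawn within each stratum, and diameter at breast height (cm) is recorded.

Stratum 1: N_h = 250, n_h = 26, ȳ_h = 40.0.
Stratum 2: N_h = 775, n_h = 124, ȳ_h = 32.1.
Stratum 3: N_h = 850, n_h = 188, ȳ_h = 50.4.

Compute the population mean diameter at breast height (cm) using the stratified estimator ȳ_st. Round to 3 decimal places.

ȳ_st ≈ 41.449

N = Σ N_h = 1875. Stratum weights W_h = N_h/N.
ȳ_st = (250·40.0 + 775·32.1 + 850·50.4) / 1875 = 41.44933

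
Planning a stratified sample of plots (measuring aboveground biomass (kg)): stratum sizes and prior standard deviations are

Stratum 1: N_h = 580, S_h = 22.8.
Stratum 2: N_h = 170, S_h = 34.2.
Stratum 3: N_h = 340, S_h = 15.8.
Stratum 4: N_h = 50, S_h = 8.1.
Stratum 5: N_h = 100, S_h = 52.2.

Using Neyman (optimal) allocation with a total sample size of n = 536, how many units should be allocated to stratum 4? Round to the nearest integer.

7

Neyman allocation: n_h = n · N_h S_h / Σ N_i S_i, with n = 536.
  stratum 1: N_h·S_h = 580·22.8 = 13224.00
  stratum 2: N_h·S_h = 170·34.2 = 5814.00
  stratum 3: N_h·S_h = 340·15.8 = 5372.00
  stratum 4: N_h·S_h = 50·8.1 = 405.00
  stratum 5: N_h·S_h = 100·52.2 = 5220.00
Σ N_h S_h = 30035.00
n for stratum 4 = 536·405.00/30035.00 = 7.228 → 7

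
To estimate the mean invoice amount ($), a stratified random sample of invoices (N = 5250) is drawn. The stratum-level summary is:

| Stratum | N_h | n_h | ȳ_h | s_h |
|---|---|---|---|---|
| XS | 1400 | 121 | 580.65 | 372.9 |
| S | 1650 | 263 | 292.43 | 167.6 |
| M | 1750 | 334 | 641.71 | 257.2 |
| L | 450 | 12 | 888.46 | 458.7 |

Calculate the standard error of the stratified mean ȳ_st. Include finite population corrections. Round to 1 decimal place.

SE(ȳ_st) ≈ 15.1

V̂(ȳ_st) = Σ W_h² (1 − n_h/N_h) s_h²/n_h, with W_h = N_h/N and N = 5250:
  stratum XS: (1400/5250)²·(1 − 121/1400)·372.9²/121 = 74.6585
  stratum S: (1650/5250)²·(1 − 263/1650)·167.6²/263 = 8.86817
  stratum M: (1750/5250)²·(1 − 334/1750)·257.2²/334 = 17.8065
  stratum L: (450/5250)²·(1 − 12/450)·458.7²/12 = 125.385
V̂(ȳ_st) = 226.718
SE(ȳ_st) = √226.718 = 15.0572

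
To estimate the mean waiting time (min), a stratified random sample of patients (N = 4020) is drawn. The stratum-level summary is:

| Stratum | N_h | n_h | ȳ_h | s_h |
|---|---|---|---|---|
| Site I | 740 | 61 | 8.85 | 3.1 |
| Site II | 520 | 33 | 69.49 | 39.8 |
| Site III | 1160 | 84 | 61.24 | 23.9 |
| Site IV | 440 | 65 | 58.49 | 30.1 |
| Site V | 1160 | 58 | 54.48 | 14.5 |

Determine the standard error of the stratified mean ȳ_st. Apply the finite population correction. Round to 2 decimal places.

SE(ȳ_st) ≈ 1.31

V̂(ȳ_st) = Σ W_h² (1 − n_h/N_h) s_h²/n_h, with W_h = N_h/N and N = 4020:
  stratum Site I: (740/4020)²·(1 − 61/740)·3.1²/61 = 0.00489827
  stratum Site II: (520/4020)²·(1 − 33/520)·39.8²/33 = 0.752198
  stratum Site III: (1160/4020)²·(1 − 84/1160)·23.9²/84 = 0.525212
  stratum Site IV: (440/4020)²·(1 − 65/440)·30.1²/65 = 0.142315
  stratum Site V: (1160/4020)²·(1 − 58/1160)·14.5²/58 = 0.286745
V̂(ȳ_st) = 1.71137
SE(ȳ_st) = √1.71137 = 1.30819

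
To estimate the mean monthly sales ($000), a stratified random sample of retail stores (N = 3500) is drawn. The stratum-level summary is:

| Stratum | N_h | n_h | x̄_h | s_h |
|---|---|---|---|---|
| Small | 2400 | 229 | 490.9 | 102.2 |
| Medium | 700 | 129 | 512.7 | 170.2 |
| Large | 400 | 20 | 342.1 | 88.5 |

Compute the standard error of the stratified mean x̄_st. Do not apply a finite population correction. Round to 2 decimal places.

V̂(x̄_st) = Σ W_h² s_h²/n_h, with W_h = N_h/N and N = 3500:
  stratum Small: (2400/3500)²·102.2²/229 = 21.4463
  stratum Medium: (700/3500)²·170.2²/129 = 8.98234
  stratum Large: (400/3500)²·88.5²/20 = 5.11494
V̂(x̄_st) = 35.5436
SE(x̄_st) = √35.5436 = 5.96184

SE(x̄_st) ≈ 5.96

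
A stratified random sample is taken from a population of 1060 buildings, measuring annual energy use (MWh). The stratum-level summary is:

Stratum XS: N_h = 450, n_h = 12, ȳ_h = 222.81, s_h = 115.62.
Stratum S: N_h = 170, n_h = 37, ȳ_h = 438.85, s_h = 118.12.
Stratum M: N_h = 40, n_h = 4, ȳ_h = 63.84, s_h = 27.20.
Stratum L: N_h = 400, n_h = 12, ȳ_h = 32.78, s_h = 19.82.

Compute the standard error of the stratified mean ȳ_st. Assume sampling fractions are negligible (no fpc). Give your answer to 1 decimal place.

SE(ȳ_st) ≈ 14.7

V̂(ȳ_st) = Σ W_h² s_h²/n_h, with W_h = N_h/N and N = 1060:
  stratum XS: (450/1060)²·115.62²/12 = 200.77
  stratum S: (170/1060)²·118.12²/37 = 9.6991
  stratum M: (40/1060)²·27.20²/4 = 0.263382
  stratum L: (400/1060)²·19.82²/12 = 4.66159
V̂(ȳ_st) = 215.394
SE(ȳ_st) = √215.394 = 14.6763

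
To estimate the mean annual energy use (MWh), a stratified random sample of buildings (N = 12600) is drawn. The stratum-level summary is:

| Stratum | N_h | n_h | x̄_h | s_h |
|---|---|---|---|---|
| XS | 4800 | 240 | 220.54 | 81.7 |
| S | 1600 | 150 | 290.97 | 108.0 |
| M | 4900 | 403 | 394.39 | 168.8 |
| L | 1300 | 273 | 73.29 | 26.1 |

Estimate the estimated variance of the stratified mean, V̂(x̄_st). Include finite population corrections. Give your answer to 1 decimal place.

V̂(x̄_st) = Σ W_h² (1 − n_h/N_h) s_h²/n_h, with W_h = N_h/N and N = 12600:
  stratum XS: (4800/12600)²·(1 − 240/4800)·81.7²/240 = 3.8344
  stratum S: (1600/12600)²·(1 − 150/1600)·108.0²/150 = 1.13633
  stratum M: (4900/12600)²·(1 − 403/4900)·168.8²/403 = 9.81336
  stratum L: (1300/12600)²·(1 − 273/1300)·26.1²/273 = 0.0209841
V̂(x̄_st) = 14.8051

V̂(x̄_st) ≈ 14.8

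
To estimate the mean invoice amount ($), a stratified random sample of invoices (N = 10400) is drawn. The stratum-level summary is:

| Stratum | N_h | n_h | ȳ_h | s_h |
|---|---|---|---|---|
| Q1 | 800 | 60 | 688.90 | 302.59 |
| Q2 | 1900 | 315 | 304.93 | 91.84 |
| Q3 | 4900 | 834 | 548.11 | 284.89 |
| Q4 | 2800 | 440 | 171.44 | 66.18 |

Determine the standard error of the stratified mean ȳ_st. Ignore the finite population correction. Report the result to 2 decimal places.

SE(ȳ_st) ≈ 5.68

V̂(ȳ_st) = Σ W_h² s_h²/n_h, with W_h = N_h/N and N = 10400:
  stratum Q1: (800/10400)²·302.59²/60 = 9.02966
  stratum Q2: (1900/10400)²·91.84²/315 = 0.893704
  stratum Q3: (4900/10400)²·284.89²/834 = 21.603
  stratum Q4: (2800/10400)²·66.18²/440 = 0.721523
V̂(ȳ_st) = 32.2479
SE(ȳ_st) = √32.2479 = 5.67872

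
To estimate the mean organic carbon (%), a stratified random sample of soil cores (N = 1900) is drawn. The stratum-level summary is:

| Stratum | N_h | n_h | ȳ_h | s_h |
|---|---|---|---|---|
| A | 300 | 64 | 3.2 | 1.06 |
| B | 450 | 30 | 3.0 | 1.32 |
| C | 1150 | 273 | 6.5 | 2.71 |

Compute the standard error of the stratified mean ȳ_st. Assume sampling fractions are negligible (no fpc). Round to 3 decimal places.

SE(ȳ_st) ≈ 0.116

V̂(ȳ_st) = Σ W_h² s_h²/n_h, with W_h = N_h/N and N = 1900:
  stratum A: (300/1900)²·1.06²/64 = 0.00043769
  stratum B: (450/1900)²·1.32²/30 = 0.00325795
  stratum C: (1150/1900)²·2.71²/273 = 0.00985518
V̂(ȳ_st) = 0.0135508
SE(ȳ_st) = √0.0135508 = 0.116408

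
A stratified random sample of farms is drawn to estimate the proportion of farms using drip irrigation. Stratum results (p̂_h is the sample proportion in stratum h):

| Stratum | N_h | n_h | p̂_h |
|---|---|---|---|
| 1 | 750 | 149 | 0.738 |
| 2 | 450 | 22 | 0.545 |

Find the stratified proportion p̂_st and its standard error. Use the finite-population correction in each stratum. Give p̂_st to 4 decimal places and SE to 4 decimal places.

p̂_st ≈ 0.6656, SE ≈ 0.0446

N = 1200; stratum weights W_h = N_h/N.
p̂_st = Σ W_h p̂_h = (750·0.738 + 450·0.545)/1200 = 0.66563
V̂(p̂_st) = Σ W_h² (1 − n_h/N_h) p̂_h(1−p̂_h)/(n_h−1):
  stratum 1: (750/1200)²·(1 − 149/750)·0.738·0.262/148 = 0.000408949
  stratum 2: (450/1200)²·(1 − 22/450)·0.545·0.455/21 = 0.00157936
V̂(p̂_st) = 0.00198831; SE = √V̂ = 0.0445905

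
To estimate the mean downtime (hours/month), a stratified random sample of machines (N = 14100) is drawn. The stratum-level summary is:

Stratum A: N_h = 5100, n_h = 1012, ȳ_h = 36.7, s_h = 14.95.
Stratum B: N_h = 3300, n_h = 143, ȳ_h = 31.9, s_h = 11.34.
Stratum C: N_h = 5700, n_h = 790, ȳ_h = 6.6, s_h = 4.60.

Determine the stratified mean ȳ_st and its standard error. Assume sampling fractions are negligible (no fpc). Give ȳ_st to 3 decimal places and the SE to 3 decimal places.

ȳ_st ≈ 23.409, SE ≈ 0.287

ȳ_st = Σ W_h ȳ_h = (5100·36.7 + 3300·31.9 + 5700·6.6)/14100 = 23.40851
V̂(ȳ_st) = Σ W_h² s_h²/n_h, with W_h = N_h/N and N = 14100:
  stratum A: (5100/14100)²·14.95²/1012 = 0.0288938
  stratum B: (3300/14100)²·11.34²/143 = 0.0492583
  stratum C: (5700/14100)²·4.60²/790 = 0.00437724
V̂(ȳ_st) = 0.0825293
SE(ȳ_st) = √0.0825293 = 0.287279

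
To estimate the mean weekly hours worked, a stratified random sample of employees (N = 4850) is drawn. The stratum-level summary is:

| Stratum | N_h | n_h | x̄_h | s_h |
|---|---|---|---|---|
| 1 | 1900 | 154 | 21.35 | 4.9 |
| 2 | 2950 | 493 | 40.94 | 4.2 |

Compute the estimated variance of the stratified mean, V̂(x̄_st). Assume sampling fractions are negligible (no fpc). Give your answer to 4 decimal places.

V̂(x̄_st) ≈ 0.0372

V̂(x̄_st) = Σ W_h² s_h²/n_h, with W_h = N_h/N and N = 4850:
  stratum 1: (1900/4850)²·4.9²/154 = 0.0239274
  stratum 2: (2950/4850)²·4.2²/493 = 0.0132377
V̂(x̄_st) = 0.0371651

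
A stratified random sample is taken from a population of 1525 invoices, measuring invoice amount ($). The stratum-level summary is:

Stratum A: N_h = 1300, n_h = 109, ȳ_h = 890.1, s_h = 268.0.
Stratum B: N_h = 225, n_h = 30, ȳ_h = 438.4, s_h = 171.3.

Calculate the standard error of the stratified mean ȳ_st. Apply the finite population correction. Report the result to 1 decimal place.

SE(ȳ_st) ≈ 21.4

V̂(ȳ_st) = Σ W_h² (1 − n_h/N_h) s_h²/n_h, with W_h = N_h/N and N = 1525:
  stratum A: (1300/1525)²·(1 − 109/1300)·268.0²/109 = 438.691
  stratum B: (225/1525)²·(1 − 30/225)·171.3²/30 = 18.4532
V̂(ȳ_st) = 457.144
SE(ȳ_st) = √457.144 = 21.3809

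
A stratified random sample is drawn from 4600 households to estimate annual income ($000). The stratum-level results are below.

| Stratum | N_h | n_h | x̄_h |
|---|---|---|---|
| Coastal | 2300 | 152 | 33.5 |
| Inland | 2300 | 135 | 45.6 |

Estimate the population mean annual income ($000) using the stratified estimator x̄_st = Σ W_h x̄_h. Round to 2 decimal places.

x̄_st ≈ 39.55

N = Σ N_h = 4600. Stratum weights W_h = N_h/N.
x̄_st = (2300·33.5 + 2300·45.6) / 4600 = 39.5500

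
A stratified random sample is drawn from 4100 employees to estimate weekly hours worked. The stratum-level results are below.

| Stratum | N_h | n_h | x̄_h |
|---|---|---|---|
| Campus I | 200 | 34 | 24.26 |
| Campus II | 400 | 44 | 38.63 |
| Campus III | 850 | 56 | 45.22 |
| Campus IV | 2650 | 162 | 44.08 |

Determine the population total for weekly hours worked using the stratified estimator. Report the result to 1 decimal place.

τ̂_st ≈ 175553.0

τ̂_st = Σ N_h x̄_h = 200·24.26 + 400·38.63 + 850·45.22 + 2650·44.08 = 175553.0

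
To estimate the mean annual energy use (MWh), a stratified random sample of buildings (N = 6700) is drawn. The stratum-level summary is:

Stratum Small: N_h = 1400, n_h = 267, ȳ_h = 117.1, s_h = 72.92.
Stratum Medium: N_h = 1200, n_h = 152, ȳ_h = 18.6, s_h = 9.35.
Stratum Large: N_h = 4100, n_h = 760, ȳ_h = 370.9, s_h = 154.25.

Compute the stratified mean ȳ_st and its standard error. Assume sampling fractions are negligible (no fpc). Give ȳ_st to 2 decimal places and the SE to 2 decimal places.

ȳ_st ≈ 254.77, SE ≈ 3.55

ȳ_st = Σ W_h ȳ_h = (1400·117.1 + 1200·18.6 + 4100·370.9)/6700 = 254.76866
V̂(ȳ_st) = Σ W_h² s_h²/n_h, with W_h = N_h/N and N = 6700:
  stratum Small: (1400/6700)²·72.92²/267 = 0.869538
  stratum Medium: (1200/6700)²·9.35²/152 = 0.0184498
  stratum Large: (4100/6700)²·154.25²/760 = 11.7234
V̂(ȳ_st) = 12.6114
SE(ȳ_st) = √12.6114 = 3.55126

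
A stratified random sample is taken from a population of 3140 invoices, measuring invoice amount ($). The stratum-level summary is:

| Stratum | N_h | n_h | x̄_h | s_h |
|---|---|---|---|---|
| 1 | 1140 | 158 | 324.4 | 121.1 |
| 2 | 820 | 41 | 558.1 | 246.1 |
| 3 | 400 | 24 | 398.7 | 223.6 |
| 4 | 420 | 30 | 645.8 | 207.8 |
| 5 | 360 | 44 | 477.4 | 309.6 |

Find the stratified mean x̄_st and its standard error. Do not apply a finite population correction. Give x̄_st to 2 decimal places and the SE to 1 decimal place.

x̄_st = Σ W_h x̄_h = (1140·324.4 + 820·558.1 + 400·398.7 + 420·645.8 + 360·477.4)/3140 = 455.42611
V̂(x̄_st) = Σ W_h² s_h²/n_h, with W_h = N_h/N and N = 3140:
  stratum 1: (1140/3140)²·121.1²/158 = 12.2344
  stratum 2: (820/3140)²·246.1²/41 = 100.741
  stratum 3: (400/3140)²·223.6²/24 = 33.8059
  stratum 4: (420/3140)²·207.8²/30 = 25.7519
  stratum 5: (360/3140)²·309.6²/44 = 28.6349
V̂(x̄_st) = 201.168
SE(x̄_st) = √201.168 = 14.1834

x̄_st ≈ 455.43, SE ≈ 14.2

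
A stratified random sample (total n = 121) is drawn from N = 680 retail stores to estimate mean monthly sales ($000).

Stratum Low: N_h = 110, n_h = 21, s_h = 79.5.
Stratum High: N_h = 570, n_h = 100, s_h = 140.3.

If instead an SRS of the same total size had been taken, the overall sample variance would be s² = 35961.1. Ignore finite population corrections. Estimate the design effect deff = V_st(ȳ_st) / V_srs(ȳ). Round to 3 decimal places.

V̂(ȳ_st) = Σ W_h² s_h²/n_h, with W_h = N_h/N and N = 680:
  stratum Low: (110/680)²·79.5²/21 = 7.87558
  stratum High: (570/680)²·140.3²/100 = 138.308
V_st = 146.184
V_srs = s²/n = 35961.1/121 = 297.199
deff = V_st / V_srs = 146.184/297.199 = 0.4919

deff ≈ 0.492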